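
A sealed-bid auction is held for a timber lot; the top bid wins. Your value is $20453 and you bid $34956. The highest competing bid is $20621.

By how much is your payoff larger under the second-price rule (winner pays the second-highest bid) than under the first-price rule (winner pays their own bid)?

You have the highest bid, so you win under either rule.
Second-price: pay $20621 → payoff −$168.
First-price: pay your own bid $34956 → payoff −$14503.
Difference = −$168 − (−$14503) = $14335.

$14335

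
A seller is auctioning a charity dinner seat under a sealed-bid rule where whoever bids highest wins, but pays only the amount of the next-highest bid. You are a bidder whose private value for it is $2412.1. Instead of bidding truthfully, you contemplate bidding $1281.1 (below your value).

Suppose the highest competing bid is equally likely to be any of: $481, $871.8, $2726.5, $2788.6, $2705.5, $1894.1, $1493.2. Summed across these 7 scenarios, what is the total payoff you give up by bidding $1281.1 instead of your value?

The deviation costs you only when the competing bid falls strictly between $1281.1 and $2412.1; elsewhere both bids give the same outcome.
$481: outcomes coincide → loss $0.
$871.8: outcomes coincide → loss $0.
$2726.5: outcomes coincide → loss $0.
$2788.6: outcomes coincide → loss $0.
$2705.5: outcomes coincide → loss $0.
$1894.1: truthful payoff $518, deviation payoff $0 → loss $518.
$1493.2: truthful payoff $918.9, deviation payoff $0 → loss $918.9.
Total loss = $518 + $918.9 = $1436.9.
Because the price is fixed by the runner-up's bid, deviating from your value can only change a good outcome into a bad one — never the reverse.

$1436.9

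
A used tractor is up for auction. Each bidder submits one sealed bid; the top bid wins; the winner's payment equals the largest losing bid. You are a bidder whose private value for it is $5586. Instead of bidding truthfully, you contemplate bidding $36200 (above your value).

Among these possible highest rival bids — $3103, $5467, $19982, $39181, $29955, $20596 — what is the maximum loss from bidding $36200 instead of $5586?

$24369

$3103: same outcome either way → loss $0.
$5467: same outcome either way → loss $0.
$19982: truthful gives $0, deviation gives −$14396 → loss $14396.
$39181: same outcome either way → loss $0.
$29955: truthful gives $0, deviation gives −$24369 → loss $24369.
$20596: truthful gives $0, deviation gives −$15010 → loss $15010.
Maximum loss: $24369.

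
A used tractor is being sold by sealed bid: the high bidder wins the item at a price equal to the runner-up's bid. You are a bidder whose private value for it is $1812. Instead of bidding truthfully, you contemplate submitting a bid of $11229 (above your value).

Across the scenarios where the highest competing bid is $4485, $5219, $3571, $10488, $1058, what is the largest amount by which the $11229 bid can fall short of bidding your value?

$8676

$4485: truthful gives $0, deviation gives −$2673 → loss $2673.
$5219: truthful gives $0, deviation gives −$3407 → loss $3407.
$3571: truthful gives $0, deviation gives −$1759 → loss $1759.
$10488: truthful gives $0, deviation gives −$8676 → loss $8676.
$1058: same outcome either way → loss $0.
Maximum loss: $8676.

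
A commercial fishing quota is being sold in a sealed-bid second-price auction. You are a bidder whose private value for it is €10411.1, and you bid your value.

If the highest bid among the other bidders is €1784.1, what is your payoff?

€8627

Your bid €10411.1 exceeds the highest competing bid €1784.1, so you win.
In a second-price auction the winner pays the second-highest bid, €1784.1.
Payoff = value − price = €10411.1 − €1784.1 = €8627.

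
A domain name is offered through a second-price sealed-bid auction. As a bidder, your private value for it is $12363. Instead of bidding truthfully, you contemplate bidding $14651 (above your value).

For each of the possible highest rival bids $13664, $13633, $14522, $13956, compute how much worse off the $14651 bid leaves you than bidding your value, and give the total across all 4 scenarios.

The deviation costs you only when the competing bid falls strictly between $12363 and $14651; elsewhere both bids give the same outcome.
$13664: truthful payoff $0, deviation payoff −$1301 → loss $1301.
$13633: truthful payoff $0, deviation payoff −$1270 → loss $1270.
$14522: truthful payoff $0, deviation payoff −$2159 → loss $2159.
$13956: truthful payoff $0, deviation payoff −$1593 → loss $1593.
Total loss = $1301 + $1270 + $2159 + $1593 = $6323.

$6323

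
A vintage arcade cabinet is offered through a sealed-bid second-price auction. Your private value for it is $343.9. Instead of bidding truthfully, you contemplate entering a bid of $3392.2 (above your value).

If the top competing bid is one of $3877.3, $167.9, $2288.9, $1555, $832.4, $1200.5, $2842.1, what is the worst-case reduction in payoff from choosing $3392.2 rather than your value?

$2498.2

$3877.3: same outcome either way → loss $0.
$167.9: same outcome either way → loss $0.
$2288.9: truthful gives $0, deviation gives −$1945 → loss $1945.
$1555: truthful gives $0, deviation gives −$1211.1 → loss $1211.1.
$832.4: truthful gives $0, deviation gives −$488.5 → loss $488.5.
$1200.5: truthful gives $0, deviation gives −$856.6 → loss $856.6.
$2842.1: truthful gives $0, deviation gives −$2498.2 → loss $2498.2.
Maximum loss: $2498.2.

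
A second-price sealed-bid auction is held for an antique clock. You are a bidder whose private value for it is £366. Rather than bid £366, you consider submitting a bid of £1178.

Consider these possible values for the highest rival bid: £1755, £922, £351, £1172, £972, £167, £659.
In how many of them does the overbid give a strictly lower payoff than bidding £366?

The deviation hurts exactly when the highest competing bid lies strictly between £366 and £1178 — overbidding then wins at a price above your value.
£1755: above both → same outcome either way.
£922: inside the interval → strictly worse (loss £556).
£351: below both → same outcome either way.
£1172: inside the interval → strictly worse (loss £806).
£972: inside the interval → strictly worse (loss £606).
£167: below both → same outcome either way.
£659: inside the interval → strictly worse (loss £293).
Count: 4.

4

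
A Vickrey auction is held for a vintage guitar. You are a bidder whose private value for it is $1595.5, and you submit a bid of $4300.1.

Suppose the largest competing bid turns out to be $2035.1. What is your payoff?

−$439.6

Your bid $4300.1 exceeds the highest competing bid $2035.1, so you win.
In a second-price auction the winner pays the second-highest bid, $2035.1.
Payoff = value − price = $1595.5 − $2035.1 = −$439.6.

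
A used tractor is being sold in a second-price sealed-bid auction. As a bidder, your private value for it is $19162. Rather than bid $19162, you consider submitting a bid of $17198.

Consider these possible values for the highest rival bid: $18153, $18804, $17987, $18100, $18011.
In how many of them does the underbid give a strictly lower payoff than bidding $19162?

The deviation hurts exactly when the highest competing bid lies strictly between $17198 and $19162 — underbidding then forfeits a profitable win.
$18153: inside the interval → strictly worse (loss $1009).
$18804: inside the interval → strictly worse (loss $358).
$17987: inside the interval → strictly worse (loss $1175).
$18100: inside the interval → strictly worse (loss $1062).
$18011: inside the interval → strictly worse (loss $1151).
Count: 5.

5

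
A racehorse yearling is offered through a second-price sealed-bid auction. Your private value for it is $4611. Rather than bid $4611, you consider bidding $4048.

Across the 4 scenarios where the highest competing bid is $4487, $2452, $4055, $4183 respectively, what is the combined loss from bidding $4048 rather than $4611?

The deviation costs you only when the competing bid falls strictly between $4048 and $4611; elsewhere both bids give the same outcome.
$4487: truthful payoff $124, deviation payoff $0 → loss $124.
$2452: outcomes coincide → loss $0.
$4055: truthful payoff $556, deviation payoff $0 → loss $556.
$4183: truthful payoff $428, deviation payoff $0 → loss $428.
Total loss = $124 + $556 + $428 = $1108.

$1108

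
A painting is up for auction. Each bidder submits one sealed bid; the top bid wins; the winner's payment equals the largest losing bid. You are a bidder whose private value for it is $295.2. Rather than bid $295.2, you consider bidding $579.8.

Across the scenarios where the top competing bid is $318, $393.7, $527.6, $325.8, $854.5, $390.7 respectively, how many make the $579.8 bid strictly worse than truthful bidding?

5

The deviation hurts exactly when the highest competing bid lies strictly between $295.2 and $579.8 — overbidding then wins at a price above your value.
$318: inside the interval → strictly worse (loss $22.8).
$393.7: inside the interval → strictly worse (loss $98.5).
$527.6: inside the interval → strictly worse (loss $232.4).
$325.8: inside the interval → strictly worse (loss $30.6).
$854.5: above both → same outcome either way.
$390.7: inside the interval → strictly worse (loss $95.5).
Count: 5.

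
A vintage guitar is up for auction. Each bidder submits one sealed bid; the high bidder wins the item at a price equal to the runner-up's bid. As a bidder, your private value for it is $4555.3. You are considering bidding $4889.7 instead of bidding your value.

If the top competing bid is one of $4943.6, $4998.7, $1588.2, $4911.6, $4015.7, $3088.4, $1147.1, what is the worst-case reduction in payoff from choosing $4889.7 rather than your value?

$4943.6: same outcome either way → loss $0.
$4998.7: same outcome either way → loss $0.
$1588.2: same outcome either way → loss $0.
$4911.6: same outcome either way → loss $0.
$4015.7: same outcome either way → loss $0.
$3088.4: same outcome either way → loss $0.
$1147.1: same outcome either way → loss $0.
Maximum loss: $0.

$0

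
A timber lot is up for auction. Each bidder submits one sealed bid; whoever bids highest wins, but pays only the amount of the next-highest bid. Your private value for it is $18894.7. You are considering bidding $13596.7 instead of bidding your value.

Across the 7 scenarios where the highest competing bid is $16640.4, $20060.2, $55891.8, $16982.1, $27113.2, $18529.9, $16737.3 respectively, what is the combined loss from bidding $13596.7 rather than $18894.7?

The deviation costs you only when the competing bid falls strictly between $13596.7 and $18894.7; elsewhere both bids give the same outcome.
$16640.4: truthful payoff $2254.3, deviation payoff $0 → loss $2254.3.
$20060.2: outcomes coincide → loss $0.
$55891.8: outcomes coincide → loss $0.
$16982.1: truthful payoff $1912.6, deviation payoff $0 → loss $1912.6.
$27113.2: outcomes coincide → loss $0.
$18529.9: truthful payoff $364.8, deviation payoff $0 → loss $364.8.
$16737.3: truthful payoff $2157.4, deviation payoff $0 → loss $2157.4.
Total loss = $2254.3 + $1912.6 + $364.8 + $2157.4 = $6689.1.
Truthful bidding weakly dominates here: raising your bid can only win items priced above your value, and lowering it can only forfeit items priced below.

$6689.1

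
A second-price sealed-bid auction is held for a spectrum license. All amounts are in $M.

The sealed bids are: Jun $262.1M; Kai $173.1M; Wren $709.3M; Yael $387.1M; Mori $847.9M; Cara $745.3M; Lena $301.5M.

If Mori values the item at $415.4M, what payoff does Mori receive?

Highest bid: Mori at $847.9M, so Mori wins.
Second-highest bid: Cara at $745.3M — that is the price the winner pays.
Mori's payoff = value − price = $415.4M − $745.3M = −$329.9M.

−$329.9M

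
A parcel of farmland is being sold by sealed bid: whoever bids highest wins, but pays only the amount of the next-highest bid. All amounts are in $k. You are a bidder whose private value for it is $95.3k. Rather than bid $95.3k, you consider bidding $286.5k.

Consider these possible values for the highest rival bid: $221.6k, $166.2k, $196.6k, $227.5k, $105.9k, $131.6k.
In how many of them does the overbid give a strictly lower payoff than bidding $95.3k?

The deviation hurts exactly when the highest competing bid lies strictly between $95.3k and $286.5k — overbidding then wins at a price above your value.
$221.6k: inside the interval → strictly worse (loss $126.3k).
$166.2k: inside the interval → strictly worse (loss $70.9k).
$196.6k: inside the interval → strictly worse (loss $101.3k).
$227.5k: inside the interval → strictly worse (loss $132.2k).
$105.9k: inside the interval → strictly worse (loss $10.6k).
$131.6k: inside the interval → strictly worse (loss $36.3k).
Count: 6.

6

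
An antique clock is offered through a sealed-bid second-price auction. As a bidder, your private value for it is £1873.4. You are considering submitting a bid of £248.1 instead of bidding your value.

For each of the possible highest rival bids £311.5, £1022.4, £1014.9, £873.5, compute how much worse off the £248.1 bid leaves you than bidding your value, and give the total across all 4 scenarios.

The deviation costs you only when the competing bid falls strictly between £248.1 and £1873.4; elsewhere both bids give the same outcome.
£311.5: truthful payoff £1561.9, deviation payoff £0 → loss £1561.9.
£1022.4: truthful payoff £851, deviation payoff £0 → loss £851.
£1014.9: truthful payoff £858.5, deviation payoff £0 → loss £858.5.
£873.5: truthful payoff £999.9, deviation payoff £0 → loss £999.9.
Total loss = £1561.9 + £851 + £858.5 + £999.9 = £4271.3.

£4271.3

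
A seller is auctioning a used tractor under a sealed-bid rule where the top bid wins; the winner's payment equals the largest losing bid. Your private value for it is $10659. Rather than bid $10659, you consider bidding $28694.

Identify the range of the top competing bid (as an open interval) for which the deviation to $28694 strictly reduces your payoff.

If the competing bid is below $10659, both bids win at the same price — no difference.
If it is above $28694, both bids lose — no difference.
If it lies strictly between $10659 and $28694, bidding your value loses (payoff 0) while bidding $28694 wins at a price above your value (payoff negative).
So the deviation strictly hurts on the open interval ($10659, $28694).

($10659, $28694)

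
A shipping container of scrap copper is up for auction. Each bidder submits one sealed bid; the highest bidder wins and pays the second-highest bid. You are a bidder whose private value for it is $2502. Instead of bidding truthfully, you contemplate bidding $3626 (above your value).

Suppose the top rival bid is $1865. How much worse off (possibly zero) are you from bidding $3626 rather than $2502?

$0

Bidding your value $2502: you win (since $2502 > $1865) and pay $1865. Payoff $637.
Bidding $3626: you win and pay $1865. Payoff $2502 − $1865 = $637.
Difference = $637 − $637 = $0; both bids lead to the same outcome because the competing bid is below both your value and your alternative bid.
In a second-price auction your bid sets only whether you win, not what you pay, so bidding your true value is weakly dominant.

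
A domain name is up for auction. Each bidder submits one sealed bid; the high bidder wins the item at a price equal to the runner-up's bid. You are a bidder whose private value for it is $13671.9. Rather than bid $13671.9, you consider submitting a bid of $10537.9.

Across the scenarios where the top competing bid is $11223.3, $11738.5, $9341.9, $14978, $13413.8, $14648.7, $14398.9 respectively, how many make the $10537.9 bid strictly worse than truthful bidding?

3

The deviation hurts exactly when the highest competing bid lies strictly between $10537.9 and $13671.9 — underbidding then forfeits a profitable win.
$11223.3: inside the interval → strictly worse (loss $2448.6).
$11738.5: inside the interval → strictly worse (loss $1933.4).
$9341.9: below both → same outcome either way.
$14978: above both → same outcome either way.
$13413.8: inside the interval → strictly worse (loss $258.1).
$14648.7: above both → same outcome either way.
$14398.9: above both → same outcome either way.
Count: 3.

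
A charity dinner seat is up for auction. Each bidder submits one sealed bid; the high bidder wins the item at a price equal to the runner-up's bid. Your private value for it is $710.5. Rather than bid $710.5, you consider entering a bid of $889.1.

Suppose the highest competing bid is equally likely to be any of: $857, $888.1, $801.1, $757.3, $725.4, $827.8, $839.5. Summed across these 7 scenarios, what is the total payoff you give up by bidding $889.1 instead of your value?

$722.7

The deviation costs you only when the competing bid falls strictly between $710.5 and $889.1; elsewhere both bids give the same outcome.
$857: truthful payoff $0, deviation payoff −$146.5 → loss $146.5.
$888.1: truthful payoff $0, deviation payoff −$177.6 → loss $177.6.
$801.1: truthful payoff $0, deviation payoff −$90.6 → loss $90.6.
$757.3: truthful payoff $0, deviation payoff −$46.8 → loss $46.8.
$725.4: truthful payoff $0, deviation payoff −$14.9 → loss $14.9.
$827.8: truthful payoff $0, deviation payoff −$117.3 → loss $117.3.
$839.5: truthful payoff $0, deviation payoff −$129 → loss $129.
Total loss = $146.5 + $177.6 + $90.6 + $46.8 + $14.9 + $117.3 + $129 = $722.7.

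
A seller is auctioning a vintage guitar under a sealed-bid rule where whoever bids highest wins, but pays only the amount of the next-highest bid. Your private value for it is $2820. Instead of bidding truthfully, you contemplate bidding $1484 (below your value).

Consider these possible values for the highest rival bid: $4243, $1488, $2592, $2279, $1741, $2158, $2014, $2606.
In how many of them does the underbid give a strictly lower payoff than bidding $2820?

7

The deviation hurts exactly when the highest competing bid lies strictly between $1484 and $2820 — underbidding then forfeits a profitable win.
$4243: above both → same outcome either way.
$1488: inside the interval → strictly worse (loss $1332).
$2592: inside the interval → strictly worse (loss $228).
$2279: inside the interval → strictly worse (loss $541).
$1741: inside the interval → strictly worse (loss $1079).
$2158: inside the interval → strictly worse (loss $662).
$2014: inside the interval → strictly worse (loss $806).
$2606: inside the interval → strictly worse (loss $214).
Count: 7.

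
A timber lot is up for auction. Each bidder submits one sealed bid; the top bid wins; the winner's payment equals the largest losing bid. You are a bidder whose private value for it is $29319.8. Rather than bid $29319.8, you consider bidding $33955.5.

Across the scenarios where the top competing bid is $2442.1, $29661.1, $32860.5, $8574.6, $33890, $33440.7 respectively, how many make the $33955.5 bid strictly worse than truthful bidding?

4

The deviation hurts exactly when the highest competing bid lies strictly between $29319.8 and $33955.5 — overbidding then wins at a price above your value.
$2442.1: below both → same outcome either way.
$29661.1: inside the interval → strictly worse (loss $341.3).
$32860.5: inside the interval → strictly worse (loss $3540.7).
$8574.6: below both → same outcome either way.
$33890: inside the interval → strictly worse (loss $4570.2).
$33440.7: inside the interval → strictly worse (loss $4120.9).
Count: 4.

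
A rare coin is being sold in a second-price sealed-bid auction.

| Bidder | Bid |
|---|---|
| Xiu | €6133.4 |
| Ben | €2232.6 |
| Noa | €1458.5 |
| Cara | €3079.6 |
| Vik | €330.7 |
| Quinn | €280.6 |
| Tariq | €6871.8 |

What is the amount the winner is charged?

Highest bid: Tariq at €6871.8, so Tariq wins.
Second-highest bid: Xiu at €6133.4 — that is the price the winner pays.

€6133.4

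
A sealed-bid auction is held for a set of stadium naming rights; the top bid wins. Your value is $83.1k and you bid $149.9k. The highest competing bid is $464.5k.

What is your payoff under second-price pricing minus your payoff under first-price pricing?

$0k

Your bid $149.9k is below $464.5k, so you lose under either rule.
Payoff is $0k in both cases; difference = $0k.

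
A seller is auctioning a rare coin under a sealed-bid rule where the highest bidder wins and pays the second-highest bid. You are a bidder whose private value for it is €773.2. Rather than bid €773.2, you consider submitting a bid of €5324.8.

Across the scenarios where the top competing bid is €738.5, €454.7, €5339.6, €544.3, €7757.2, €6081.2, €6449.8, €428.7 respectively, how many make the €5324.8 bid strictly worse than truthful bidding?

0

The deviation hurts exactly when the highest competing bid lies strictly between €773.2 and €5324.8 — overbidding then wins at a price above your value.
€738.5: below both → same outcome either way.
€454.7: below both → same outcome either way.
€5339.6: above both → same outcome either way.
€544.3: below both → same outcome either way.
€7757.2: above both → same outcome either way.
€6081.2: above both → same outcome either way.
€6449.8: above both → same outcome either way.
€428.7: below both → same outcome either way.
Count: 0.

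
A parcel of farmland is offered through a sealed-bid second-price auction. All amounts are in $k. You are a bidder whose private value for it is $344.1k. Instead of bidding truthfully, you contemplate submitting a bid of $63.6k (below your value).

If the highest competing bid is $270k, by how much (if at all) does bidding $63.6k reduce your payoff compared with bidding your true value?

$74.1k

Bidding your value $344.1k: you win (since $344.1k > $270k) and pay $270k. Payoff $74.1k.
Bidding $63.6k: you lose. Payoff $0k.
The competing bid $270k lies between your shaded bid and your value, so underbidding forfeits an item you could have won at a profitable price.
Loss from deviating = $74.1k − ($0k) = $74.1k.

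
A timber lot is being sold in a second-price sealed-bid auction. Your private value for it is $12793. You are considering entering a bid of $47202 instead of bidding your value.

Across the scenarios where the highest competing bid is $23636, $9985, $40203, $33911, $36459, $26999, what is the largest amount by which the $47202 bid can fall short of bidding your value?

$27410

$23636: truthful gives $0, deviation gives −$10843 → loss $10843.
$9985: same outcome either way → loss $0.
$40203: truthful gives $0, deviation gives −$27410 → loss $27410.
$33911: truthful gives $0, deviation gives −$21118 → loss $21118.
$36459: truthful gives $0, deviation gives −$23666 → loss $23666.
$26999: truthful gives $0, deviation gives −$14206 → loss $14206.
Maximum loss: $27410.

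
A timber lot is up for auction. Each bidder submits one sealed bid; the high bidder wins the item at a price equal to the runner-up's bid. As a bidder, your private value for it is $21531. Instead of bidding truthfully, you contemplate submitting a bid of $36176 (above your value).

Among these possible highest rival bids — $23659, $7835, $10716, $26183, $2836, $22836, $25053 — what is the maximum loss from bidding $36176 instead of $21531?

$23659: truthful gives $0, deviation gives −$2128 → loss $2128.
$7835: same outcome either way → loss $0.
$10716: same outcome either way → loss $0.
$26183: truthful gives $0, deviation gives −$4652 → loss $4652.
$2836: same outcome either way → loss $0.
$22836: truthful gives $0, deviation gives −$1305 → loss $1305.
$25053: truthful gives $0, deviation gives −$3522 → loss $3522.
Maximum loss: $4652.

$4652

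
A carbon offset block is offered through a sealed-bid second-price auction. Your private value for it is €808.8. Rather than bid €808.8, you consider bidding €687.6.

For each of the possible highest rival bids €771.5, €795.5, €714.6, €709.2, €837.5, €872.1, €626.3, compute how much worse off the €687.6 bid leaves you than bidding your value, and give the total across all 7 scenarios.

€244.4

The deviation costs you only when the competing bid falls strictly between €687.6 and €808.8; elsewhere both bids give the same outcome.
€771.5: truthful payoff €37.3, deviation payoff €0 → loss €37.3.
€795.5: truthful payoff €13.3, deviation payoff €0 → loss €13.3.
€714.6: truthful payoff €94.2, deviation payoff €0 → loss €94.2.
€709.2: truthful payoff €99.6, deviation payoff €0 → loss €99.6.
€837.5: outcomes coincide → loss €0.
€872.1: outcomes coincide → loss €0.
€626.3: outcomes coincide → loss €0.
Total loss = €37.3 + €13.3 + €94.2 + €99.6 = €244.4.
Because the price is fixed by the runner-up's bid, deviating from your value can only change a good outcome into a bad one — never the reverse.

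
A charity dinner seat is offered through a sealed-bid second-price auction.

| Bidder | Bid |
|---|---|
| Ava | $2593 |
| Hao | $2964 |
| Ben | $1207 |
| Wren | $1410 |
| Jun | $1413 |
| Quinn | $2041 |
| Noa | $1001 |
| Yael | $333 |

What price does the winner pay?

$2593

Highest bid: Hao at $2964, so Hao wins.
Second-highest bid: Ava at $2593 — that is the price the winner pays.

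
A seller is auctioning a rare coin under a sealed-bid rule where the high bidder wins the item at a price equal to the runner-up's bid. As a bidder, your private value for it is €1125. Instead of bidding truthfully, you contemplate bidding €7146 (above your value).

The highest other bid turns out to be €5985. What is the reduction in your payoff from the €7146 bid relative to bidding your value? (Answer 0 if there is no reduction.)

Bidding your value €1125: you lose (since €1125 < €5985). Payoff €0.
Bidding €7146: you win and pay €5985. Payoff €1125 − €5985 = −€4860.
The competing bid €5985 lies between your value and your inflated bid, so overbidding wins an item priced above your value.
Loss from deviating = €0 − (−€4860) = €4860.

€4860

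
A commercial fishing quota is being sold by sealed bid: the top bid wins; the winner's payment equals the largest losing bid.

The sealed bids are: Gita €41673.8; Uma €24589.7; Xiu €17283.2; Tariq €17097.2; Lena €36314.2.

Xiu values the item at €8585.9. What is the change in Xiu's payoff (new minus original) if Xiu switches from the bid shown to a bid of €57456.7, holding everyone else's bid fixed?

The highest bid among the other bidders is €41673.8; Xiu's bid doesn't change that.
Original bid €17283.2: Xiu is not highest (top rival bid is €41673.8); payoff €0.
Alternative bid €57456.7: Xiu is highest, pays the top rival bid €41673.8; payoff €8585.9 − €41673.8 = −€33087.9.
Change in payoff = −€33087.9 − (€0) = −€33087.9.

−€33087.9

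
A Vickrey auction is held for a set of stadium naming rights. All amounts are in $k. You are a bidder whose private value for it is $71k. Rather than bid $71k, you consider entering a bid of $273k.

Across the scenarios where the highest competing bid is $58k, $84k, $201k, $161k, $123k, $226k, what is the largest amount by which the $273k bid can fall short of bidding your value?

$155k

$58k: same outcome either way → loss $0k.
$84k: truthful gives $0k, deviation gives −$13k → loss $13k.
$201k: truthful gives $0k, deviation gives −$130k → loss $130k.
$161k: truthful gives $0k, deviation gives −$90k → loss $90k.
$123k: truthful gives $0k, deviation gives −$52k → loss $52k.
$226k: truthful gives $0k, deviation gives −$155k → loss $155k.
Maximum loss: $155k.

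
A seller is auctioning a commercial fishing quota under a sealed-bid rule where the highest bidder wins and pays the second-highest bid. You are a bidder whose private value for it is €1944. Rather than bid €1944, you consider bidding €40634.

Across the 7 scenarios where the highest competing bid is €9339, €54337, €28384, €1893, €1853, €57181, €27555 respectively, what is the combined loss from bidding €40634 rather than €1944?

The deviation costs you only when the competing bid falls strictly between €1944 and €40634; elsewhere both bids give the same outcome.
€9339: truthful payoff €0, deviation payoff −€7395 → loss €7395.
€54337: outcomes coincide → loss €0.
€28384: truthful payoff €0, deviation payoff −€26440 → loss €26440.
€1893: outcomes coincide → loss €0.
€1853: outcomes coincide → loss €0.
€57181: outcomes coincide → loss €0.
€27555: truthful payoff €0, deviation payoff −€25611 → loss €25611.
Total loss = €7395 + €26440 + €25611 = €59446.

€59446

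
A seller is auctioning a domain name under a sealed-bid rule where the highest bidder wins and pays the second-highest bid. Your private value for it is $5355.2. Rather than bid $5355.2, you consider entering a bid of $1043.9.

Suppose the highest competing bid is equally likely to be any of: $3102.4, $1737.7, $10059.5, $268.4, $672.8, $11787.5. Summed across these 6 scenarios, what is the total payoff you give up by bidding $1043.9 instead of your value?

The deviation costs you only when the competing bid falls strictly between $1043.9 and $5355.2; elsewhere both bids give the same outcome.
$3102.4: truthful payoff $2252.8, deviation payoff $0 → loss $2252.8.
$1737.7: truthful payoff $3617.5, deviation payoff $0 → loss $3617.5.
$10059.5: outcomes coincide → loss $0.
$268.4: outcomes coincide → loss $0.
$672.8: outcomes coincide → loss $0.
$11787.5: outcomes coincide → loss $0.
Total loss = $2252.8 + $3617.5 = $5870.3.
Because the price is fixed by the runner-up's bid, deviating from your value can only change a good outcome into a bad one — never the reverse.

$5870.3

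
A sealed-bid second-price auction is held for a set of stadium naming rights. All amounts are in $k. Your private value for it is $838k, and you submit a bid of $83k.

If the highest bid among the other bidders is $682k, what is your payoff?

$0k

Your bid $83k is below the highest competing bid $682k, so you lose.
A losing bidder pays nothing and receives nothing: payoff = $0k.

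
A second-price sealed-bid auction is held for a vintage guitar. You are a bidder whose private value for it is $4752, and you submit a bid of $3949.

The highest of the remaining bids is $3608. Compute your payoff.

$1144

Your bid $3949 exceeds the highest competing bid $3608, so you win.
In a second-price auction the winner pays the second-highest bid, $3608.
Payoff = value − price = $4752 − $3608 = $1144.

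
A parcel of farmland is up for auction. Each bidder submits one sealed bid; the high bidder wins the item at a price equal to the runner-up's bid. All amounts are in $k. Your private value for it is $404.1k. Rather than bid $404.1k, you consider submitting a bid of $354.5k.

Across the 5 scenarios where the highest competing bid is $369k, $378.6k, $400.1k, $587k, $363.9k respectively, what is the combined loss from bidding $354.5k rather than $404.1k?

$104.8k

The deviation costs you only when the competing bid falls strictly between $354.5k and $404.1k; elsewhere both bids give the same outcome.
$369k: truthful payoff $35.1k, deviation payoff $0k → loss $35.1k.
$378.6k: truthful payoff $25.5k, deviation payoff $0k → loss $25.5k.
$400.1k: truthful payoff $4k, deviation payoff $0k → loss $4k.
$587k: outcomes coincide → loss $0k.
$363.9k: truthful payoff $40.2k, deviation payoff $0k → loss $40.2k.
Total loss = $35.1k + $25.5k + $4k + $40.2k = $104.8k.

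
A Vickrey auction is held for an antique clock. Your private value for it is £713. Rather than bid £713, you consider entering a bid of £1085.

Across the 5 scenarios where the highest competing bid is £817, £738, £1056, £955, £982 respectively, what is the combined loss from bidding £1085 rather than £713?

£983

The deviation costs you only when the competing bid falls strictly between £713 and £1085; elsewhere both bids give the same outcome.
£817: truthful payoff £0, deviation payoff −£104 → loss £104.
£738: truthful payoff £0, deviation payoff −£25 → loss £25.
£1056: truthful payoff £0, deviation payoff −£343 → loss £343.
£955: truthful payoff £0, deviation payoff −£242 → loss £242.
£982: truthful payoff £0, deviation payoff −£269 → loss £269.
Total loss = £104 + £25 + £343 + £242 + £269 = £983.
Because the price is fixed by the runner-up's bid, deviating from your value can only change a good outcome into a bad one — never the reverse.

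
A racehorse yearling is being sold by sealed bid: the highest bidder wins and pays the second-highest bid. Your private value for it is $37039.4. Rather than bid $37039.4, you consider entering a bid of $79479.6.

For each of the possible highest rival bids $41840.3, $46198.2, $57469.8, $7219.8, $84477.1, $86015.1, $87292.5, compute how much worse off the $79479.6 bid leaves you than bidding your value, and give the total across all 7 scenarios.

$34390.1

The deviation costs you only when the competing bid falls strictly between $37039.4 and $79479.6; elsewhere both bids give the same outcome.
$41840.3: truthful payoff $0, deviation payoff −$4800.9 → loss $4800.9.
$46198.2: truthful payoff $0, deviation payoff −$9158.8 → loss $9158.8.
$57469.8: truthful payoff $0, deviation payoff −$20430.4 → loss $20430.4.
$7219.8: outcomes coincide → loss $0.
$84477.1: outcomes coincide → loss $0.
$86015.1: outcomes coincide → loss $0.
$87292.5: outcomes coincide → loss $0.
Total loss = $4800.9 + $9158.8 + $20430.4 = $34390.1.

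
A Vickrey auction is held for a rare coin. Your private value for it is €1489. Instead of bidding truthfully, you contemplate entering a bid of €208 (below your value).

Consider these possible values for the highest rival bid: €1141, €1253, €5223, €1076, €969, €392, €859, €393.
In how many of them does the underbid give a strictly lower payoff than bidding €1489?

7

The deviation hurts exactly when the highest competing bid lies strictly between €208 and €1489 — underbidding then forfeits a profitable win.
€1141: inside the interval → strictly worse (loss €348).
€1253: inside the interval → strictly worse (loss €236).
€5223: above both → same outcome either way.
€1076: inside the interval → strictly worse (loss €413).
€969: inside the interval → strictly worse (loss €520).
€392: inside the interval → strictly worse (loss €1097).
€859: inside the interval → strictly worse (loss €630).
€393: inside the interval → strictly worse (loss €1096).
Count: 7.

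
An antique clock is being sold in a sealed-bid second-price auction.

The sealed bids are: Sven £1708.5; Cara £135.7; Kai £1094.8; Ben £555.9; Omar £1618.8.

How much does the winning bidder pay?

Highest bid: Sven at £1708.5, so Sven wins.
Second-highest bid: Omar at £1618.8 — that is the price the winner pays.

£1618.8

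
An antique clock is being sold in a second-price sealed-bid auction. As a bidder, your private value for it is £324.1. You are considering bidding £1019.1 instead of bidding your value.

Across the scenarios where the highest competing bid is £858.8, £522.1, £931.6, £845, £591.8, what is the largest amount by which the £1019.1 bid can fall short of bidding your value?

£858.8: truthful gives £0, deviation gives −£534.7 → loss £534.7.
£522.1: truthful gives £0, deviation gives −£198 → loss £198.
£931.6: truthful gives £0, deviation gives −£607.5 → loss £607.5.
£845: truthful gives £0, deviation gives −£520.9 → loss £520.9.
£591.8: truthful gives £0, deviation gives −£267.7 → loss £267.7.
Maximum loss: £607.5.

£607.5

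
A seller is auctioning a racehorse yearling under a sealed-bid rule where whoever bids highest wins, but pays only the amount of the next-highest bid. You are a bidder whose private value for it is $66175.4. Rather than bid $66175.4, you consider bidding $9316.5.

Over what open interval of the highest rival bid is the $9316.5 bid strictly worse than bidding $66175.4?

($9316.5, $66175.4)

If the competing bid is below $9316.5, both bids win at the same price — no difference.
If it is above $66175.4, both bids lose — no difference.
If it lies strictly between $9316.5 and $66175.4, bidding your value wins at a price below your value (positive payoff) while bidding $9316.5 loses (payoff 0).
So the deviation strictly hurts on the open interval ($9316.5, $66175.4).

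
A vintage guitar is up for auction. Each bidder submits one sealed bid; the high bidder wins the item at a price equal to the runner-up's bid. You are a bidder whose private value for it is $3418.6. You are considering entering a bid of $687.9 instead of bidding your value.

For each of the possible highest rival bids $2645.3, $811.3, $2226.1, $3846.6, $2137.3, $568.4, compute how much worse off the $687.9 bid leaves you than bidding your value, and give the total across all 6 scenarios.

$5854.4

The deviation costs you only when the competing bid falls strictly between $687.9 and $3418.6; elsewhere both bids give the same outcome.
$2645.3: truthful payoff $773.3, deviation payoff $0 → loss $773.3.
$811.3: truthful payoff $2607.3, deviation payoff $0 → loss $2607.3.
$2226.1: truthful payoff $1192.5, deviation payoff $0 → loss $1192.5.
$3846.6: outcomes coincide → loss $0.
$2137.3: truthful payoff $1281.3, deviation payoff $0 → loss $1281.3.
$568.4: outcomes coincide → loss $0.
Total loss = $773.3 + $2607.3 + $1192.5 + $1281.3 = $5854.4.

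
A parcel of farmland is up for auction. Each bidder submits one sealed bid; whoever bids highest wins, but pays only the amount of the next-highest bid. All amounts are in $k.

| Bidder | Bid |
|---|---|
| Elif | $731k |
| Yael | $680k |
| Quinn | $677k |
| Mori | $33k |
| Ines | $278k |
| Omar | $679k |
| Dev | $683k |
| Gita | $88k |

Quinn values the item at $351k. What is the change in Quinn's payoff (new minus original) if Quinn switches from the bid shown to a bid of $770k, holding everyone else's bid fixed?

−$380k

The highest bid among the other bidders is $731k; Quinn's bid doesn't change that.
Original bid $677k: Quinn is not highest (top rival bid is $731k); payoff $0k.
Alternative bid $770k: Quinn is highest, pays the top rival bid $731k; payoff $351k − $731k = −$380k.
Change in payoff = −$380k − ($0k) = −$380k.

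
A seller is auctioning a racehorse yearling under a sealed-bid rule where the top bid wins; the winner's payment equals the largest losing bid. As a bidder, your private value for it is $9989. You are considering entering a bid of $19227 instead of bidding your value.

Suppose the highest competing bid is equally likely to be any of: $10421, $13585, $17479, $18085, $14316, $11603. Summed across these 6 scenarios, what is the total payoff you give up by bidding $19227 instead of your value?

The deviation costs you only when the competing bid falls strictly between $9989 and $19227; elsewhere both bids give the same outcome.
$10421: truthful payoff $0, deviation payoff −$432 → loss $432.
$13585: truthful payoff $0, deviation payoff −$3596 → loss $3596.
$17479: truthful payoff $0, deviation payoff −$7490 → loss $7490.
$18085: truthful payoff $0, deviation payoff −$8096 → loss $8096.
$14316: truthful payoff $0, deviation payoff −$4327 → loss $4327.
$11603: truthful payoff $0, deviation payoff −$1614 → loss $1614.
Total loss = $432 + $3596 + $7490 + $8096 + $4327 + $1614 = $25555.

$25555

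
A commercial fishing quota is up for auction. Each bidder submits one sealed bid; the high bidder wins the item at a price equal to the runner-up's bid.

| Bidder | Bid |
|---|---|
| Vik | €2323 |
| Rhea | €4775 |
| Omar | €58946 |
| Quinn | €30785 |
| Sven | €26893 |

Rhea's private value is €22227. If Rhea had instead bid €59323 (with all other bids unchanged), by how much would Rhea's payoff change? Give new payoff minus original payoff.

The highest bid among the other bidders is €58946; Rhea's bid doesn't change that.
Original bid €4775: Rhea is not highest (top rival bid is €58946); payoff €0.
Alternative bid €59323: Rhea is highest, pays the top rival bid €58946; payoff €22227 − €58946 = −€36719.
Change in payoff = −€36719 − (€0) = −€36719.

−€36719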